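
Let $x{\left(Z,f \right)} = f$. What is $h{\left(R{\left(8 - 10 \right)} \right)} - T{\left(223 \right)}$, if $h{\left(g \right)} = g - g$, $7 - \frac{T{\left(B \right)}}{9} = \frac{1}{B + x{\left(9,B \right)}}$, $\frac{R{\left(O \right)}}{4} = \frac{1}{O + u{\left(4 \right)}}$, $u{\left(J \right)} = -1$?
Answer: $- \frac{28089}{446} \approx -62.98$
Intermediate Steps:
$R{\left(O \right)} = \frac{4}{-1 + O}$ ($R{\left(O \right)} = \frac{4}{O - 1} = \frac{4}{-1 + O}$)
$T{\left(B \right)} = 63 - \frac{9}{2 B}$ ($T{\left(B \right)} = 63 - \frac{9}{B + B} = 63 - \frac{9}{2 B}$)
$h{\left(g \right)} = 0$
$h{\left(R{\left(8 - 10 \right)} \right)} - T{\left(223 \right)} = 0 - \left(63 - \frac{9}{2 \cdot 223}\right) = 0 - \left(63 - \frac{9}{446}\right) = 0 - \frac{28089}{446} = - \frac{28089}{446}$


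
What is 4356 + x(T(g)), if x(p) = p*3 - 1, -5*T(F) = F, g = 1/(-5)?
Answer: 108878/25 ≈ 4355.1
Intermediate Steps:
g = -⅕ ≈ -0.20000
T(F) = -F/5
x(p) = -1 + 3*p (x(p) = 3*p - 1 = -1 + 3*p)
4356 + x(T(g)) = 4356 + (-1 + 3*(-⅕*(-⅕))) = 4356 + (-1 + 3*(1/25)) = 4356 + (-1 + 3/25) = 4356 - 22/25 = 108878/25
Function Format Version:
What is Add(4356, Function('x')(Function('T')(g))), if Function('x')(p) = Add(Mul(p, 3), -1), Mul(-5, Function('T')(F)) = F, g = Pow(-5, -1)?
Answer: Rational(108878, 25) ≈ 4355.1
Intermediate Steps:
g = Rational(-1, 5) ≈ -0.20000
Function('T')(F) = Mul(Rational(-1, 5), F)
Function('x')(p) = Add(-1, Mul(3, p)) (Function('x')(p) = Add(Mul(3, p), -1) = Add(-1, Mul(3, p)))
Add(4356, Function('x')(Function('T')(g))) = Add(4356, Add(-1, Mul(3, Mul(Rational(-1, 5), Rational(-1, 5))))) = Add(4356, Add(-1, Mul(3, Rational(1, 25)))) = Add(4356, Add(-1, Rational(3, 25))) = Add(4356, Rational(-22, 25)) = Rational(108878, 25)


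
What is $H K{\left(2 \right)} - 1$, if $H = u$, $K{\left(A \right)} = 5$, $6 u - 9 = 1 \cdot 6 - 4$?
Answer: $\frac{49}{6} \approx 8.1667$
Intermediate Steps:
$u = \frac{11}{6}$ ($u = \frac{3}{2} + \frac{1 \cdot 6 - 4}{6} = \frac{3}{2} + \frac{6 - 4}{6} = \frac{3}{2} + \frac{1}{6} \cdot 2 = \frac{3}{2} + \frac{1}{3} = \frac{11}{6} \approx 1.8333$)
$H = \frac{11}{6} \approx 1.8333$
$H K{\left(2 \right)} - 1 = \frac{11}{6} \cdot 5 - 1 = \frac{55}{6} - 1 = \frac{49}{6}$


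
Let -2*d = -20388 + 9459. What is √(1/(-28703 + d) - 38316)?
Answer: I*√82766833438118/46477 ≈ 195.74*I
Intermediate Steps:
d = 10929/2 (d = -(-20388 + 9459)/2 = -½*(-10929) = 10929/2 ≈ 5464.5)
√(1/(-28703 + d) - 38316) = √(1/(-28703 + 10929/2) - 38316) = √(1/(-46477/2) - 38316) = √(-2/46477 - 38316) = √(-1780812734/46477) = I*√82766833438118/46477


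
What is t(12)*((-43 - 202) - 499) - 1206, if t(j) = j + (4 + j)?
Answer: -22038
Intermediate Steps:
t(j) = 4 + 2*j
t(12)*((-43 - 202) - 499) - 1206 = (4 + 2*12)*((-43 - 202) - 499) - 1206 = (4 + 24)*(-245 - 499) - 1206 = 28*(-744) - 1206 = -20832 - 1206 = -22038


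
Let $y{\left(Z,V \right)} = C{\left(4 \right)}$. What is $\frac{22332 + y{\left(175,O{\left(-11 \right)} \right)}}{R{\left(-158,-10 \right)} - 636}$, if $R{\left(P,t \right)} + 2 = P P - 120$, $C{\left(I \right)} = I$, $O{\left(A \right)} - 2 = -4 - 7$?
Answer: $\frac{11168}{12103} \approx 0.92275$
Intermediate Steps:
$O{\left(A \right)} = -9$ ($O{\left(A \right)} = 2 - 11 = -9$)
$y{\left(Z,V \right)} = 4$
$R{\left(P,t \right)} = -122 + P^{2}$ ($R{\left(P,t \right)} = -2 + \left(P P - 120\right) = -2 + \left(P^{2} - 120\right) = -2 + \left(-120 + P^{2}\right) = -122 + P^{2}$)
$\frac{22332 + y{\left(175,O{\left(-11 \right)} \right)}}{R{\left(-158,-10 \right)} - 636} = \frac{22332 + 4}{\left(-122 + \left(-158\right)^{2}\right) - 636} = \frac{22336}{\left(-122 + 24964\right) - 636} = \frac{22336}{24842 - 636} = \frac{22336}{24206} = 22336 \cdot \frac{1}{24206} = \frac{11168}{12103}$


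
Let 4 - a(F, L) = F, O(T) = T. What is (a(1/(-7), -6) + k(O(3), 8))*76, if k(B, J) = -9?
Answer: -2584/7 ≈ -369.14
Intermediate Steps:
a(F, L) = 4 - F
(a(1/(-7), -6) + k(O(3), 8))*76 = ((4 - 1/(-7)) - 9)*76 = ((4 - 1*(-1/7)) - 9)*76 = ((4 + 1/7) - 9)*76 = (29/7 - 9)*76 = -34/7*76 = -2584/7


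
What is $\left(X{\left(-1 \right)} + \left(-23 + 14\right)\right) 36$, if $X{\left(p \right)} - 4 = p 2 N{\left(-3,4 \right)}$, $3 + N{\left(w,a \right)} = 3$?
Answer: $-180$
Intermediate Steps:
$N{\left(w,a \right)} = 0$ ($N{\left(w,a \right)} = -3 + 3 = 0$)
$X{\left(p \right)} = 4$ ($X{\left(p \right)} = 4 + p 2 \cdot 0 = 4 + 2 p 0 = 4 + 0 = 4$)
$\left(X{\left(-1 \right)} + \left(-23 + 14\right)\right) 36 = \left(4 + \left(-23 + 14\right)\right) 36 = \left(4 - 9\right) 36 = \left(-5\right) 36 = -180$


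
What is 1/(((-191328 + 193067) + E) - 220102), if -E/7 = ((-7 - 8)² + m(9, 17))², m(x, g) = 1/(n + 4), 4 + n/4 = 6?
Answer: -144/82512079 ≈ -1.7452e-6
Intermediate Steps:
n = 8 (n = -16 + 4*6 = -16 + 24 = 8)
m(x, g) = 1/12 (m(x, g) = 1/(8 + 4) = 1/12)
E = -51067807/144 (E = -7*((-7 - 8)² + 1/12)² = -7*((-15)² + 1/12)² = -7*(225 + 1/12)² = -7*(2701/12)² = -7*7295401/144 = -51067807/144 ≈ -3.5464e+5)
1/(((-191328 + 193067) + E) - 220102) = 1/(((-191328 + 193067) - 51067807/144) - 220102) = 1/((1739 - 51067807/144) - 220102) = 1/(-50817391/144 - 220102) = 1/(-82512079/144) = -144/82512079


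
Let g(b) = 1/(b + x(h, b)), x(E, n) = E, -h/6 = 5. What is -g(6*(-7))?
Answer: 1/72 ≈ 0.013889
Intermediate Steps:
h = -30 (h = -6*5 = -30)
g(b) = 1/(-30 + b) (g(b) = 1/(b - 30) = 1/(-30 + b))
-g(6*(-7)) = -1/(-30 + 6*(-7)) = -1/(-30 - 42) = -1/(-72) = -1*(-1/72) = 1/72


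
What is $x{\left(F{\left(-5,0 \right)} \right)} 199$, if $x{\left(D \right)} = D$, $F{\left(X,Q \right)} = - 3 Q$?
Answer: $0$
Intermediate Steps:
$x{\left(F{\left(-5,0 \right)} \right)} 199 = \left(-3\right) 0 \cdot 199 = 0 \cdot 199 = 0$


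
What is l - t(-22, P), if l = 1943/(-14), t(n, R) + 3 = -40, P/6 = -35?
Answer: -1341/14 ≈ -95.786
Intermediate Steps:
P = -210 (P = 6*(-35) = -210)
t(n, R) = -43 (t(n, R) = -3 - 40 = -43)
l = -1943/14 (l = 1943*(-1/14) = -1943/14 ≈ -138.79)
l - t(-22, P) = -1943/14 - 1*(-43) = -1943/14 + 43 = -1341/14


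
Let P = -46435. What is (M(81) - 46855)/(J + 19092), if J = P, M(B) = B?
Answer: 46774/27343 ≈ 1.7106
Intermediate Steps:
J = -46435
(M(81) - 46855)/(J + 19092) = (81 - 46855)/(-46435 + 19092) = -46774/(-27343) = -46774*(-1/27343) = 46774/27343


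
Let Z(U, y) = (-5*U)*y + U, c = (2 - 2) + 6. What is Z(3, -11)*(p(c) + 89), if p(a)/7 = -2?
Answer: 12600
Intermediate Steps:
c = 6 (c = 0 + 6 = 6)
Z(U, y) = U - 5*U*y (Z(U, y) = -5*U*y + U = U - 5*U*y)
p(a) = -14 (p(a) = 7*(-2) = -14)
Z(3, -11)*(p(c) + 89) = (3*(1 - 5*(-11)))*(-14 + 89) = (3*(1 + 55))*75 = (3*56)*75 = 168*75 = 12600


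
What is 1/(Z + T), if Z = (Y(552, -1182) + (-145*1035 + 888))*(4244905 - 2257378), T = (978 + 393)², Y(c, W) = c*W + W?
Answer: -1/1595650384350 ≈ -6.2670e-13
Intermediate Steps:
Y(c, W) = W + W*c (Y(c, W) = W*c + W = W + W*c)
T = 1879641 (T = 1371² = 1879641)
Z = -1595652263991 (Z = (-1182*(1 + 552) + (-145*1035 + 888))*(4244905 - 2257378) = (-1182*553 + (-150075 + 888))*1987527 = (-653646 - 149187)*1987527 = -802833*1987527 = -1595652263991)
1/(Z + T) = 1/(-1595652263991 + 1879641) = 1/(-1595650384350) = -1/1595650384350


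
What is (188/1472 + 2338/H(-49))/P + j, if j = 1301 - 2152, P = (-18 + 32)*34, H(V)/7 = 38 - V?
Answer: -1852683745/2177088 ≈ -850.99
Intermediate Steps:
H(V) = 266 - 7*V (H(V) = 7*(38 - V) = 266 - 7*V)
P = 476 (P = 14*34 = 476)
j = -851
(188/1472 + 2338/H(-49))/P + j = (188/1472 + 2338/(266 - 7*(-49)))/476 - 851 = (188*(1/1472) + 2338/(266 + 343))*(1/476) - 851 = (47/368 + 2338/609)*(1/476) - 851 = (47/368 + 2338*(1/609))*(1/476) - 851 = (47/368 + 334/87)*(1/476) - 851 = (127001/32016)*(1/476) - 851 = 18143/2177088 - 851 = -1852683745/2177088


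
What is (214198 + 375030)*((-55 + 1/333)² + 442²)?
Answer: 12962498181719776/110889 ≈ 1.1690e+11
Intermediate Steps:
(214198 + 375030)*((-55 + 1/333)² + 442²) = 589228*((-55 + 1/333)² + 195364) = 589228*((-18314/333)² + 195364) = 589228*(335402596/110889 + 195364) = 589228*(21999121192/110889) = 12962498181719776/110889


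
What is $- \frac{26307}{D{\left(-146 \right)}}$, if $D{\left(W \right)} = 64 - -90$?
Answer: $- \frac{26307}{154} \approx -170.82$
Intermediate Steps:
$D{\left(W \right)} = 154$ ($D{\left(W \right)} = 64 + 90 = 154$)
$- \frac{26307}{D{\left(-146 \right)}} = - \frac{26307}{154}$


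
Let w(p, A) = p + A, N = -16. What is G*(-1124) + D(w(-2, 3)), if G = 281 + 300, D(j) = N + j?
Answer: -653059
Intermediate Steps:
w(p, A) = A + p
D(j) = -16 + j
G = 581
G*(-1124) + D(w(-2, 3)) = 581*(-1124) + (-16 + (3 - 2)) = -653044 + (-16 + 1) = -653044 - 15 = -653059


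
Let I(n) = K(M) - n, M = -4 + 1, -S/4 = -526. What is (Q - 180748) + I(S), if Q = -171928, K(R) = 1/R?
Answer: -1064341/3 ≈ -3.5478e+5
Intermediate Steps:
S = 2104 (S = -4*(-526) = 2104)
M = -3
I(n) = -1/3 - n (I(n) = 1/(-3) - n = -1/3 - n)
(Q - 180748) + I(S) = (-171928 - 180748) + (-1/3 - 1*2104) = -352676 + (-1/3 - 2104) = -352676 - 6313/3 = -1064341/3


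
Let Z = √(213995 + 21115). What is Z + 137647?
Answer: 137647 + √235110 ≈ 1.3813e+5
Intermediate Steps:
Z = √235110 ≈ 484.88
Z + 137647 = √235110 + 137647 = 137647 + √235110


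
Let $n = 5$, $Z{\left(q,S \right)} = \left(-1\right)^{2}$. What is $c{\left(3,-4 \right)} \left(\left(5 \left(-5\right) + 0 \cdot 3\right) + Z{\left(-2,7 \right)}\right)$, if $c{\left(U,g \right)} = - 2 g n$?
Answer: $-960$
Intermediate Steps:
$Z{\left(q,S \right)} = 1$
$c{\left(U,g \right)} = - 10 g$ ($c{\left(U,g \right)} = - 2 g 5 = - 10 g$)
$c{\left(3,-4 \right)} \left(\left(5 \left(-5\right) + 0 \cdot 3\right) + Z{\left(-2,7 \right)}\right) = \left(-10\right) \left(-4\right) \left(\left(5 \left(-5\right) + 0 \cdot 3\right) + 1\right) = 40 \left(\left(-25 + 0\right) + 1\right) = 40 \left(-25 + 1\right) = 40 \left(-24\right) = -960$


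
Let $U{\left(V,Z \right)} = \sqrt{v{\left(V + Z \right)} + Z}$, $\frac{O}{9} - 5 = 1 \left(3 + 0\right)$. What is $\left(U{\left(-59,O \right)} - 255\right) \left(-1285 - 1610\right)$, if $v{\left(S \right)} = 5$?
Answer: $738225 - 2895 \sqrt{77} \approx 7.1282 \cdot 10^{5}$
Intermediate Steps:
$O = 72$ ($O = 45 + 9 \cdot 1 \left(3 + 0\right) = 45 + 9 \cdot 1 \cdot 3 = 45 + 9 \cdot 3 = 45 + 27 = 72$)
$U{\left(V,Z \right)} = \sqrt{5 + Z}$
$\left(U{\left(-59,O \right)} - 255\right) \left(-1285 - 1610\right) = \left(\sqrt{5 + 72} - 255\right) \left(-1285 - 1610\right) = \left(\sqrt{77} - 255\right) \left(-2895\right) = \left(-255 + \sqrt{77}\right) \left(-2895\right) = 738225 - 2895 \sqrt{77}$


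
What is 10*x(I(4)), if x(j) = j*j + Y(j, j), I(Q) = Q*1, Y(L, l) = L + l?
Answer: 240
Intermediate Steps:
I(Q) = Q
x(j) = j² + 2*j (x(j) = j*j + (j + j) = j² + 2*j)
10*x(I(4)) = 10*(4*(2 + 4)) = 10*(4*6) = 10*24 = 240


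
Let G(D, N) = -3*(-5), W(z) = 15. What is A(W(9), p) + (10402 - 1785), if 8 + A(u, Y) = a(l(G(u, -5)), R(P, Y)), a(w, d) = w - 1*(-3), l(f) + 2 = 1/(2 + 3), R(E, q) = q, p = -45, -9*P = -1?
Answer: 43051/5 ≈ 8610.2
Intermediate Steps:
P = ⅑ (P = -⅑*(-1) = ⅑ ≈ 0.11111)
G(D, N) = 15
l(f) = -9/5 (l(f) = -2 + 1/(2 + 3) = -2 + 1/5 = -2 + ⅕ = -9/5)
a(w, d) = 3 + w (a(w, d) = w + 3 = 3 + w)
A(u, Y) = -34/5 (A(u, Y) = -8 + (3 - 9/5) = -8 + 6/5 = -34/5)
A(W(9), p) + (10402 - 1785) = -34/5 + (10402 - 1785) = -34/5 + 8617 = 43051/5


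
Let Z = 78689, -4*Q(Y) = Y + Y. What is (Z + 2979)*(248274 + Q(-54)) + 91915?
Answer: 20278337983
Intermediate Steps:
Q(Y) = -Y/2 (Q(Y) = -(Y + Y)/4 = -Y/2)
(Z + 2979)*(248274 + Q(-54)) + 91915 = (78689 + 2979)*(248274 - ½*(-54)) + 91915 = 81668*(248274 + 27) + 91915 = 81668*248301 + 91915 = 20278246068 + 91915 = 20278337983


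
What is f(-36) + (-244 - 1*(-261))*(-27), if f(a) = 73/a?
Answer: -16597/36 ≈ -461.03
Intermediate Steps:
f(-36) + (-244 - 1*(-261))*(-27) = 73/(-36) + (-244 - 1*(-261))*(-27) = 73*(-1/36) + (-244 + 261)*(-27) = -73/36 + 17*(-27) = -73/36 - 459 = -16597/36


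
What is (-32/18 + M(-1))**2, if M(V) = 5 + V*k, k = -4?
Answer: 4225/81 ≈ 52.161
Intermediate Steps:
M(V) = 5 - 4*V (M(V) = 5 + V*(-4) = 5 - 4*V)
(-32/18 + M(-1))**2 = (-32/18 + (5 - 4*(-1)))**2 = (-32*1/18 + (5 + 4))**2 = (-16/9 + 9)**2 = (65/9)**2 = 4225/81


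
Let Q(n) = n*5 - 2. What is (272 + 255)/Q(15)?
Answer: 527/73 ≈ 7.2192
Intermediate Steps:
Q(n) = -2 + 5*n (Q(n) = 5*n - 2 = -2 + 5*n)
(272 + 255)/Q(15) = (272 + 255)/(-2 + 5*15) = 527/(-2 + 75) = 527/73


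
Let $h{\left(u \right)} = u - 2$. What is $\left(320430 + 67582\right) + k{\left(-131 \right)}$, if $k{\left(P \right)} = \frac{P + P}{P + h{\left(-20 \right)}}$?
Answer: $\frac{59366098}{153} \approx 3.8801 \cdot 10^{5}$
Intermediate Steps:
$h{\left(u \right)} = -2 + u$ ($h{\left(u \right)} = u - 2 = -2 + u$)
$k{\left(P \right)} = \frac{2 P}{-22 + P}$ ($k{\left(P \right)} = \frac{P + P}{P - 22} = \frac{2 P}{P - 22} = \frac{2 P}{-22 + P}$)
$\left(320430 + 67582\right) + k{\left(-131 \right)} = \left(320430 + 67582\right) + 2 \left(-131\right) \frac{1}{-22 - 131} = 388012 + 2 \left(-131\right) \frac{1}{-153} = 388012 + 2 \left(-131\right) \left(- \frac{1}{153}\right) = 388012 + \frac{262}{153} = \frac{59366098}{153}$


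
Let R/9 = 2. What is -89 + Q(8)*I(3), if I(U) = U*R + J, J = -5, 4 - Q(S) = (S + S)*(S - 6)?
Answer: -1461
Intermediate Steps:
R = 18 (R = 9*2 = 18)
Q(S) = 4 - 2*S*(-6 + S) (Q(S) = 4 - (S + S)*(S - 6) = 4 - 2*S*(-6 + S))
I(U) = -5 + 18*U (I(U) = U*18 - 5 = 18*U - 5 = -5 + 18*U)
-89 + Q(8)*I(3) = -89 + (4 - 2*8² + 12*8)*(-5 + 18*3) = -89 + (4 - 2*64 + 96)*(-5 + 54) = -89 + (4 - 128 + 96)*49 = -89 - 28*49 = -89 - 1372 = -1461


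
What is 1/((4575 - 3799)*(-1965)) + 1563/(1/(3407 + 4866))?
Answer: 19717247063159/1524840 ≈ 1.2931e+7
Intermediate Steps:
1/((4575 - 3799)*(-1965)) + 1563/(1/(3407 + 4866)) = -1/1965/776 + 1563/(1/8273) = (1/776)*(-1/1965) + 1563/(1/8273) = -1/1524840 + 1563*8273 = -1/1524840 + 12930699 = 19717247063159/1524840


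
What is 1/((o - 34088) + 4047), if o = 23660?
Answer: -1/6381 ≈ -0.00015672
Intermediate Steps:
1/((o - 34088) + 4047) = 1/((23660 - 34088) + 4047) = 1/(-10428 + 4047) = 1/(-6381) = -1/6381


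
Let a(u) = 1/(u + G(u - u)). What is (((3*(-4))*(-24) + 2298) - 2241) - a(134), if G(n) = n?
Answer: 46229/134 ≈ 344.99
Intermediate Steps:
a(u) = 1/u (a(u) = 1/(u + (u - u)) = 1/(u + 0) = 1/u)
(((3*(-4))*(-24) + 2298) - 2241) - a(134) = (((3*(-4))*(-24) + 2298) - 2241) - 1/134 = ((-12*(-24) + 2298) - 2241) - 1*1/134 = ((288 + 2298) - 2241) - 1/134 = (2586 - 2241) - 1/134 = 345 - 1/134 = 46229/134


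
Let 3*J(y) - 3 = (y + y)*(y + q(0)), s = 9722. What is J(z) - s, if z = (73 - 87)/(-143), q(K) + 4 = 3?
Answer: -198785933/20449 ≈ -9721.1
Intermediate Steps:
q(K) = -1 (q(K) = -4 + 3 = -1)
z = 14/143 (z = -14*(-1/143) = 14/143 ≈ 0.097902)
J(y) = 1 + 2*y*(-1 + y)/3 (J(y) = 1 + ((y + y)*(y - 1))/3 = 1 + ((2*y)*(-1 + y))/3 = 1 + (2*y*(-1 + y))/3 = 1 + 2*y*(-1 + y)/3)
J(z) - s = (1 - ⅔*14/143 + 2*(14/143)²/3) - 1*9722 = (1 - 28/429 + (⅔)*(196/20449)) - 9722 = (1 - 28/429 + 392/61347) - 9722 = 19245/20449 - 9722 = -198785933/20449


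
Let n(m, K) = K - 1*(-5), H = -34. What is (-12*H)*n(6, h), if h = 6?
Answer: 4488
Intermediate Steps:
n(m, K) = 5 + K (n(m, K) = K + 5 = 5 + K)
(-12*H)*n(6, h) = (-12*(-34))*(5 + 6) = 408*11 = 4488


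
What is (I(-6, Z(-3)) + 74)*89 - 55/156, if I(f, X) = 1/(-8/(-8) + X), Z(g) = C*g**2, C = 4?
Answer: 38026241/5772 ≈ 6588.1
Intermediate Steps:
Z(g) = 4*g**2
I(f, X) = 1/(1 + X) (I(f, X) = 1/(-8*(-1/8) + X) = 1/(1 + X))
(I(-6, Z(-3)) + 74)*89 - 55/156 = (1/(1 + 4*(-3)**2) + 74)*89 - 55/156 = (1/(1 + 4*9) + 74)*89 - 55*1/156 = (1/(1 + 36) + 74)*89 - 55/156 = (1/37 + 74)*89 - 55/156 = (2739/37)*89 - 55/156 = 243771/37 - 55/156 = 38026241/5772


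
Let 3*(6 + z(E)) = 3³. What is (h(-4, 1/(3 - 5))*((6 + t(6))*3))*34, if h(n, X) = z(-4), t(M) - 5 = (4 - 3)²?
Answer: 3672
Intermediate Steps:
t(M) = 6 (t(M) = 5 + (4 - 3)² = 5 + 1² = 5 + 1 = 6)
z(E) = 3 (z(E) = -6 + (⅓)*3³ = -6 + (⅓)*27 = -6 + 9 = 3)
h(n, X) = 3
(h(-4, 1/(3 - 5))*((6 + t(6))*3))*34 = (3*((6 + 6)*3))*34 = (3*(12*3))*34 = (3*36)*34 = 108*34 = 3672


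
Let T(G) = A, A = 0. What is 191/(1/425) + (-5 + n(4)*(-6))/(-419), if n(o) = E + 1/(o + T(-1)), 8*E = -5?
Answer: 136049311/1676 ≈ 81175.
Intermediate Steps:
T(G) = 0
E = -5/8 (E = (⅛)*(-5) = -5/8 ≈ -0.62500)
n(o) = -5/8 + 1/o (n(o) = -5/8 + 1/(o + 0) = -5/8 + 1/o)
191/(1/425) + (-5 + n(4)*(-6))/(-419) = 191/(1/425) + (-5 + (-5/8 + 1/4)*(-6))/(-419) = 191/(1/425) + (-5 + (-5/8 + ¼)*(-6))*(-1/419) = 191*425 + (-5 - 3/8*(-6))*(-1/419) = 81175 + (-5 + 9/4)*(-1/419) = 81175 - 11/4*(-1/419) = 81175 + 11/1676 = 136049311/1676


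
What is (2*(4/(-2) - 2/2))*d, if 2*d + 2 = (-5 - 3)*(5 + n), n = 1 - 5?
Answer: 30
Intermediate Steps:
n = -4
d = -5 (d = -1 + ((-5 - 3)*(5 - 4))/2 = -1 + (-8*1)/2 = -1 + (½)*(-8) = -1 - 4 = -5)
(2*(4/(-2) - 2/2))*d = (2*(4/(-2) - 2/2))*(-5) = (2*(4*(-½) - 2*½))*(-5) = (2*(-2 - 1))*(-5) = (2*(-3))*(-5) = -6*(-5) = 30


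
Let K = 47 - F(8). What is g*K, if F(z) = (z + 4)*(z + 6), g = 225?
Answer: -27225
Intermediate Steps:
F(z) = (4 + z)*(6 + z)
K = -121 (K = 47 - (24 + 8**2 + 10*8) = 47 - (24 + 64 + 80) = 47 - 1*168 = 47 - 168 = -121)
g*K = 225*(-121) = -27225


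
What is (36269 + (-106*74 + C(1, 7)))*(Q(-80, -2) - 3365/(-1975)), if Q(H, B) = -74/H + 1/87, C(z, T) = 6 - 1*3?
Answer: 1719583661/22910 ≈ 75058.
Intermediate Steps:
C(z, T) = 3 (C(z, T) = 6 - 3 = 3)
Q(H, B) = 1/87 - 74/H (Q(H, B) = -74/H + 1*(1/87) = -74/H + 1/87 = 1/87 - 74/H)
(36269 + (-106*74 + C(1, 7)))*(Q(-80, -2) - 3365/(-1975)) = (36269 + (-106*74 + 3))*((1/87)*(-6438 - 80)/(-80) - 3365/(-1975)) = (36269 + (-7844 + 3))*((1/87)*(-1/80)*(-6518) - 3365*(-1/1975)) = (36269 - 7841)*(3259/3480 + 673/395) = 28428*(725869/274920) = 1719583661/22910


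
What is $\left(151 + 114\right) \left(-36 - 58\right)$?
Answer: $-24910$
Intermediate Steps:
$\left(151 + 114\right) \left(-36 - 58\right) = 265 \left(-36 - 58\right) = 265 \left(-94\right) = -24910$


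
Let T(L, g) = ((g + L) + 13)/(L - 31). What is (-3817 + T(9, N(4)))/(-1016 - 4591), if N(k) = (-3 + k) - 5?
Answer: 41996/61677 ≈ 0.68090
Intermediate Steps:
N(k) = -8 + k
T(L, g) = (13 + L + g)/(-31 + L) (T(L, g) = ((L + g) + 13)/(-31 + L) = (13 + L + g)/(-31 + L))
(-3817 + T(9, N(4)))/(-1016 - 4591) = (-3817 + (13 + 9 + (-8 + 4))/(-31 + 9))/(-1016 - 4591) = (-3817 + (13 + 9 - 4)/(-22))/(-5607) = (-3817 - 1/22*18)*(-1/5607) = (-3817 - 9/11)*(-1/5607) = -41996/11*(-1/5607) = 41996/61677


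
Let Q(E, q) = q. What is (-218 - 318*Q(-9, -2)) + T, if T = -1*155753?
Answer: -155335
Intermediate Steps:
T = -155753
(-218 - 318*Q(-9, -2)) + T = (-218 - 318*(-2)) - 155753 = (-218 + 636) - 155753 = 418 - 155753 = -155335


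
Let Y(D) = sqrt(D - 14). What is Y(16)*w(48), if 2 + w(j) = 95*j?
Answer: 4558*sqrt(2) ≈ 6446.0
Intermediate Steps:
w(j) = -2 + 95*j
Y(D) = sqrt(-14 + D)
Y(16)*w(48) = sqrt(-14 + 16)*(-2 + 95*48) = sqrt(2)*(-2 + 4560) = sqrt(2)*4558 = 4558*sqrt(2)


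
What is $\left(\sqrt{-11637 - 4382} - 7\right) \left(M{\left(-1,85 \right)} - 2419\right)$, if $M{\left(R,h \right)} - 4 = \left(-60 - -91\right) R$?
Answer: $17122 - 2446 i \sqrt{16019} \approx 17122.0 - 3.0958 \cdot 10^{5} i$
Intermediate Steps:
$M{\left(R,h \right)} = 4 + 31 R$ ($M{\left(R,h \right)} = 4 + \left(-60 - -91\right) R = 4 + \left(-60 + 91\right) R = 4 + 31 R$)
$\left(\sqrt{-11637 - 4382} - 7\right) \left(M{\left(-1,85 \right)} - 2419\right) = \left(\sqrt{-11637 - 4382} - 7\right) \left(\left(4 + 31 \left(-1\right)\right) - 2419\right) = \left(\sqrt{-16019} - 7\right) \left(\left(4 - 31\right) - 2419\right) = \left(i \sqrt{16019} - 7\right) \left(-27 - 2419\right) = \left(-7 + i \sqrt{16019}\right) \left(-2446\right) = 17122 - 2446 i \sqrt{16019}$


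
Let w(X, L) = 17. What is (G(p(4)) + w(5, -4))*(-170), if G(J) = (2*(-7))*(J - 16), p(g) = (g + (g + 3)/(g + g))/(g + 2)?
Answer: -156145/4 ≈ -39036.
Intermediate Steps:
p(g) = (g + (3 + g)/(2*g))/(2 + g) (p(g) = (g + (3 + g)/((2*g)))/(2 + g) = (g + (3 + g)*(1/(2*g)))/(2 + g) = (g + (3 + g)/(2*g))/(2 + g))
G(J) = 224 - 14*J (G(J) = -14*(-16 + J) = 224 - 14*J)
(G(p(4)) + w(5, -4))*(-170) = ((224 - 7*(3 + 4 + 2*4²)/(4*(2 + 4))) + 17)*(-170) = ((224 - 7*(3 + 4 + 2*16)/(4*6)) + 17)*(-170) = ((224 - 7*(3 + 4 + 32)/(4*6)) + 17)*(-170) = ((224 - 7*39/(4*6)) + 17)*(-170) = ((224 - 14*13/16) + 17)*(-170) = ((224 - 91/8) + 17)*(-170) = (1701/8 + 17)*(-170) = (1837/8)*(-170) = -156145/4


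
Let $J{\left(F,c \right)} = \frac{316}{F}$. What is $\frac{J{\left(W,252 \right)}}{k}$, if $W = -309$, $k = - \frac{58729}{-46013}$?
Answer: $- \frac{1321828}{1649751} \approx -0.80123$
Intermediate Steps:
$k = \frac{5339}{4183}$ ($k = \left(-58729\right) \left(- \frac{1}{46013}\right) = \frac{5339}{4183} \approx 1.2764$)
$\frac{J{\left(W,252 \right)}}{k} = \frac{316 \frac{1}{-309}}{\frac{5339}{4183}} = 316 \left(- \frac{1}{309}\right) \frac{4183}{5339} = \left(- \frac{316}{309}\right) \frac{4183}{5339} = - \frac{1321828}{1649751}$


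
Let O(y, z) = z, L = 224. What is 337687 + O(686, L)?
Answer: 337911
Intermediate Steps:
337687 + O(686, L) = 337687 + 224 = 337911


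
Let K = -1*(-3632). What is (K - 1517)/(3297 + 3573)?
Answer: 141/458 ≈ 0.30786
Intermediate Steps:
K = 3632
(K - 1517)/(3297 + 3573) = (3632 - 1517)/(3297 + 3573) = 2115/6870 = 2115*(1/6870) = 141/458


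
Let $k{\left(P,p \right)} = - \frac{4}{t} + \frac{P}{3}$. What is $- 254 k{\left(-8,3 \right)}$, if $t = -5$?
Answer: $\frac{7112}{15} \approx 474.13$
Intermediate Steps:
$k{\left(P,p \right)} = \frac{4}{5} + \frac{P}{3}$ ($k{\left(P,p \right)} = - \frac{4}{-5} + \frac{P}{3} = \left(-4\right) \left(- \frac{1}{5}\right) + P \frac{1}{3} = \frac{4}{5} + \frac{P}{3}$)
$- 254 k{\left(-8,3 \right)} = - 254 \left(\frac{4}{5} + \frac{1}{3} \left(-8\right)\right) = - 254 \left(\frac{4}{5} - \frac{8}{3}\right) = \left(-254\right) \left(- \frac{28}{15}\right) = \frac{7112}{15}$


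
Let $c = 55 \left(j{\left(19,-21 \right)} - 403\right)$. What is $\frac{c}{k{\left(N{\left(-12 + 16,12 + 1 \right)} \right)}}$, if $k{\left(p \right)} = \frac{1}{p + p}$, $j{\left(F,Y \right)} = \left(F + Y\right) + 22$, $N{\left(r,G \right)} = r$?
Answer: $-168520$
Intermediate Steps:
$j{\left(F,Y \right)} = 22 + F + Y$
$k{\left(p \right)} = \frac{1}{2 p}$
$c = -21065$ ($c = 55 \left(\left(22 + 19 - 21\right) - 403\right) = 55 \left(20 - 403\right) = 55 \left(-383\right) = -21065$)
$\frac{c}{k{\left(N{\left(-12 + 16,12 + 1 \right)} \right)}} = - \frac{21065}{\frac{1}{2} \frac{1}{-12 + 16}} = - \frac{21065}{\frac{1}{2} \cdot \frac{1}{4}} = - 21065 \frac{1}{\frac{1}{8}} = \left(-21065\right) 8 = -168520$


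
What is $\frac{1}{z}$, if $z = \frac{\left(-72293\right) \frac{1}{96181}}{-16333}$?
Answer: $\frac{1570924273}{72293} \approx 21730.0$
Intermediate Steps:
$z = \frac{72293}{1570924273}$ ($z = \left(-72293\right) \frac{1}{96181} \left(- \frac{1}{16333}\right) = \left(- \frac{72293}{96181}\right) \left(- \frac{1}{16333}\right) = \frac{72293}{1570924273} \approx 4.6019 \cdot 10^{-5}$)
$\frac{1}{z} = \frac{1}{\frac{72293}{1570924273}} = \frac{1570924273}{72293}$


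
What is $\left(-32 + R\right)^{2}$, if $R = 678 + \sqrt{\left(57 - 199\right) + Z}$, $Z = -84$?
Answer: $\left(646 + i \sqrt{226}\right)^{2} \approx 4.1709 \cdot 10^{5} + 19423.0 i$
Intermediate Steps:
$R = 678 + i \sqrt{226}$ ($R = 678 + \sqrt{\left(57 - 199\right) - 84} = 678 + \sqrt{-142 - 84} = 678 + \sqrt{-226} = 678 + i \sqrt{226} \approx 678.0 + 15.033 i$)
$\left(-32 + R\right)^{2} = \left(-32 + \left(678 + i \sqrt{226}\right)\right)^{2} = \left(646 + i \sqrt{226}\right)^{2}$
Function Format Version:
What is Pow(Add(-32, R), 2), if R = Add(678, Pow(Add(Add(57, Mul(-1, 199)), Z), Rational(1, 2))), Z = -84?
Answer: Pow(Add(646, Mul(I, Pow(226, Rational(1, 2)))), 2) ≈ Add(4.1709e+5, Mul(19423., I))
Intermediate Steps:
R = Add(678, Mul(I, Pow(226, Rational(1, 2)))) (R = Add(678, Pow(Add(Add(57, Mul(-1, 199)), -84), Rational(1, 2))) = Add(678, Pow(Add(Add(57, -199), -84), Rational(1, 2))) = Add(678, Pow(Add(-142, -84), Rational(1, 2))) = Add(678, Pow(-226, Rational(1, 2))) = Add(678, Mul(I, Pow(226, Rational(1, 2)))) ≈ Add(678.00, Mul(15.033, I)))
Pow(Add(-32, R), 2) = Pow(Add(-32, Add(678, Mul(I, Pow(226, Rational(1, 2))))), 2) = Pow(Add(646, Mul(I, Pow(226, Rational(1, 2)))), 2)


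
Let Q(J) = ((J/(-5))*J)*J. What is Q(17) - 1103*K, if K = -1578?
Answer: 8697757/5 ≈ 1.7396e+6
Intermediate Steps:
Q(J) = -J³/5 (Q(J) = ((J*(-⅕))*J)*J = ((-J/5)*J)*J = (-J²/5)*J = -J³/5)
Q(17) - 1103*K = -⅕*17³ - 1103*(-1578) = -⅕*4913 + 1740534 = -4913/5 + 1740534 = 8697757/5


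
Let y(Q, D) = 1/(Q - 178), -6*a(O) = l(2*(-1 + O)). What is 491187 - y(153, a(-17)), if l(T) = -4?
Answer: 12279676/25 ≈ 4.9119e+5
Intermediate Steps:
a(O) = 2/3 (a(O) = -1/6*(-4) = 2/3)
y(Q, D) = 1/(-178 + Q)
491187 - y(153, a(-17)) = 491187 - 1/(-178 + 153) = 491187 - 1/(-25) = 491187 - 1*(-1/25) = 491187 + 1/25 = 12279676/25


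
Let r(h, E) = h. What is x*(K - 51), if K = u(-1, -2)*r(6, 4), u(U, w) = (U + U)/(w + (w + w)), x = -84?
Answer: 4116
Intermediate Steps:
u(U, w) = 2*U/(3*w) (u(U, w) = (2*U)/(w + 2*w) = (2*U)/((3*w)) = (2*U)*(1/(3*w)) = 2*U/(3*w))
K = 2 (K = ((⅔)*(-1)/(-2))*6 = ((⅔)*(-1)*(-½))*6 = (⅓)*6 = 2)
x*(K - 51) = -84*(2 - 51) = -84*(-49) = 4116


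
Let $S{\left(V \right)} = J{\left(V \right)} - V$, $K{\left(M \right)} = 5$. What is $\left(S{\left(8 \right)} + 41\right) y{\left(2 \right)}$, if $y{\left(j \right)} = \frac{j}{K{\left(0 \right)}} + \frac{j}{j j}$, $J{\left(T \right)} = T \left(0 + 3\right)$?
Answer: $\frac{513}{10} \approx 51.3$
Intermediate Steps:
$J{\left(T \right)} = 3 T$ ($J{\left(T \right)} = T 3 = 3 T$)
$S{\left(V \right)} = 2 V$ ($S{\left(V \right)} = 3 V - V = 2 V$)
$y{\left(j \right)} = \frac{1}{j} + \frac{j}{5}$ ($y{\left(j \right)} = \frac{j}{5} + \frac{j}{j j} = j \frac{1}{5} + \frac{j}{j^{2}} = \frac{j}{5} + \frac{j}{j^{2}} = \frac{j}{5} + \frac{1}{j} = \frac{1}{j} + \frac{j}{5}$)
$\left(S{\left(8 \right)} + 41\right) y{\left(2 \right)} = \left(2 \cdot 8 + 41\right) \left(\frac{1}{2} + \frac{1}{5} \cdot 2\right) = \left(16 + 41\right) \left(\frac{1}{2} + \frac{2}{5}\right) = 57 \cdot \frac{9}{10} = \frac{513}{10}$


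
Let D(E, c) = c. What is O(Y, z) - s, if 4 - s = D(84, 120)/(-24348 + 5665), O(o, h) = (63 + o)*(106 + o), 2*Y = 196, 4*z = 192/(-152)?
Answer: 613549600/18683 ≈ 32840.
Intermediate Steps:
z = -6/19 (z = (192/(-152))/4 = (192*(-1/152))/4 = (¼)*(-24/19) = -6/19 ≈ -0.31579)
Y = 98 (Y = (½)*196 = 98)
s = 74852/18683 (s = 4 - 120/(-24348 + 5665) = 4 - 120/(-18683) = 4 - 120*(-1)/18683 = 4 - 1*(-120/18683) = 4 + 120/18683 = 74852/18683 ≈ 4.0064)
O(Y, z) - s = (6678 + 98² + 169*98) - 1*74852/18683 = (6678 + 9604 + 16562) - 74852/18683 = 32844 - 74852/18683 = 613549600/18683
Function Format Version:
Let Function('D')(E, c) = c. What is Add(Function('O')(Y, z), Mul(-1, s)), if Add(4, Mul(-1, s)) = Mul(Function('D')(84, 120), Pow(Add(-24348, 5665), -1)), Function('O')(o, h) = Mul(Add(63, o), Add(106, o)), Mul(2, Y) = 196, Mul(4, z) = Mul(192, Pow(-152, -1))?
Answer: Rational(613549600, 18683) ≈ 32840.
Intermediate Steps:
z = Rational(-6, 19) (z = Mul(Rational(1, 4), Mul(192, Pow(-152, -1))) = Mul(Rational(1, 4), Mul(192, Rational(-1, 152))) = Mul(Rational(1, 4), Rational(-24, 19)) = Rational(-6, 19) ≈ -0.31579)
Y = 98 (Y = Mul(Rational(1, 2), 196) = 98)
s = Rational(74852, 18683) (s = Add(4, Mul(-1, Mul(120, Pow(Add(-24348, 5665), -1)))) = Add(4, Mul(-1, Mul(120, Pow(-18683, -1)))) = Add(4, Mul(-1, Mul(120, Rational(-1, 18683)))) = Add(4, Mul(-1, Rational(-120, 18683))) = Add(4, Rational(120, 18683)) = Rational(74852, 18683) ≈ 4.0064)
Add(Function('O')(Y, z), Mul(-1, s)) = Add(Add(6678, Pow(98, 2), Mul(169, 98)), Mul(-1, Rational(74852, 18683))) = Add(Add(6678, 9604, 16562), Rational(-74852, 18683)) = Add(32844, Rational(-74852, 18683)) = Rational(613549600, 18683)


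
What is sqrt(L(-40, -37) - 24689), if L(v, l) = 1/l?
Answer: I*sqrt(33799278)/37 ≈ 157.13*I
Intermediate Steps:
sqrt(L(-40, -37) - 24689) = sqrt(1/(-37) - 24689) = sqrt(-1/37 - 24689) = sqrt(-913494/37) = I*sqrt(33799278)/37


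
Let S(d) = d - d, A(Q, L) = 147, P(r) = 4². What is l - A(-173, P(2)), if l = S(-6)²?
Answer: -147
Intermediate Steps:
P(r) = 16
S(d) = 0
l = 0 (l = 0² = 0)
l - A(-173, P(2)) = 0 - 1*147 = 0 - 147 = -147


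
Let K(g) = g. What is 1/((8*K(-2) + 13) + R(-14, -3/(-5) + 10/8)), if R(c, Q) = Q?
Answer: -20/23 ≈ -0.86957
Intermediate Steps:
1/((8*K(-2) + 13) + R(-14, -3/(-5) + 10/8)) = 1/((8*(-2) + 13) + (-3/(-5) + 10/8)) = 1/((-16 + 13) + (-3*(-⅕) + 10*(⅛))) = 1/(-3 + (⅗ + 5/4)) = 1/(-3 + 37/20) = 1/(-23/20) = -20/23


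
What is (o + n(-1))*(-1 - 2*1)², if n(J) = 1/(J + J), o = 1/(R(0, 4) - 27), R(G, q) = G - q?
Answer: -297/62 ≈ -4.7903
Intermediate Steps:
o = -1/31 (o = 1/((0 - 1*4) - 27) = 1/((0 - 4) - 27) = 1/(-4 - 27) = 1/(-31) = -1/31 ≈ -0.032258)
n(J) = 1/(2*J)
(o + n(-1))*(-1 - 2*1)² = (-1/31 + (½)/(-1))*(-1 - 2*1)² = (-1/31 + (½)*(-1))*(-1 - 2)² = (-1/31 - ½)*(-3)² = -33/62*9 = -297/62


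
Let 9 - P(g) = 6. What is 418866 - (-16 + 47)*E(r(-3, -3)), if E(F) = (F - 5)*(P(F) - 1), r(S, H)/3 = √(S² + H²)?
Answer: 419176 - 558*√2 ≈ 4.1839e+5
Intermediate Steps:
P(g) = 3 (P(g) = 9 - 1*6 = 9 - 6 = 3)
r(S, H) = 3*√(H² + S²) (r(S, H) = 3*√(S² + H²) = 3*√(H² + S²))
E(F) = -10 + 2*F (E(F) = (F - 5)*(3 - 1) = (-5 + F)*2 = -10 + 2*F)
418866 - (-16 + 47)*E(r(-3, -3)) = 418866 - (-16 + 47)*(-10 + 2*(3*√((-3)² + (-3)²))) = 418866 - 31*(-10 + 2*(3*√(9 + 9))) = 418866 - 31*(-10 + 2*(3*√18)) = 418866 - 31*(-10 + 2*(3*(3*√2))) = 418866 - 31*(-10 + 2*(9*√2)) = 418866 - 31*(-10 + 18*√2) = 418866 - (-310 + 558*√2) = 418866 + (310 - 558*√2) = 419176 - 558*√2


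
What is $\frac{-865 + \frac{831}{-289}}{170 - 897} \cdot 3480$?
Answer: $\frac{872839680}{210103} \approx 4154.3$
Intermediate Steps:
$\frac{-865 + \frac{831}{-289}}{170 - 897} \cdot 3480 = \frac{-865 + 831 \left(- \frac{1}{289}\right)}{-727} \cdot 3480 = \left(-865 - \frac{831}{289}\right) \left(- \frac{1}{727}\right) 3480 = \left(- \frac{250816}{289}\right) \left(- \frac{1}{727}\right) 3480 = \frac{250816}{210103} \cdot 3480 = \frac{872839680}{210103}$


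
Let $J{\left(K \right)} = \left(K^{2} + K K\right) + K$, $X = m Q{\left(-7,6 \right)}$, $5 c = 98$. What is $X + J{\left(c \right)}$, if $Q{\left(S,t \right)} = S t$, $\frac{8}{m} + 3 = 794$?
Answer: $\frac{2224674}{2825} \approx 787.5$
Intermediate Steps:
$m = \frac{8}{791}$ ($m = \frac{8}{-3 + 794} = \frac{8}{791} \approx 0.010114$)
$c = \frac{98}{5}$ ($c = \frac{1}{5} \cdot 98 = \frac{98}{5} \approx 19.6$)
$X = - \frac{48}{113}$ ($X = \frac{8 \left(\left(-7\right) 6\right)}{791} = \frac{8}{791} \left(-42\right) = - \frac{48}{113} \approx -0.42478$)
$J{\left(K \right)} = K + 2 K^{2}$ ($J{\left(K \right)} = \left(K^{2} + K^{2}\right) + K = 2 K^{2} + K = K + 2 K^{2}$)
$X + J{\left(c \right)} = - \frac{48}{113} + \frac{98 \left(1 + 2 \cdot \frac{98}{5}\right)}{5} = - \frac{48}{113} + \frac{98 \left(1 + \frac{196}{5}\right)}{5} = - \frac{48}{113} + \frac{98}{5} \cdot \frac{201}{5} = - \frac{48}{113} + \frac{19698}{25} = \frac{2224674}{2825}$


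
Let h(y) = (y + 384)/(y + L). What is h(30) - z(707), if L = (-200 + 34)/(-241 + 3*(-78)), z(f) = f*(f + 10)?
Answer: -3653773827/7208 ≈ -5.0691e+5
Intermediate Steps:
z(f) = f*(10 + f)
L = 166/475 (L = -166/(-241 - 234) = -166/(-475) = -166*(-1/475) = 166/475 ≈ 0.34947)
h(y) = (384 + y)/(166/475 + y) (h(y) = (y + 384)/(y + 166/475) = (384 + y)/(166/475 + y))
h(30) - z(707) = 475*(384 + 30)/(166 + 475*30) - 707*(10 + 707) = 475*414/(166 + 14250) - 707*717 = 475*414/14416 - 1*506919 = 475*(1/14416)*414 - 506919 = 98325/7208 - 506919 = -3653773827/7208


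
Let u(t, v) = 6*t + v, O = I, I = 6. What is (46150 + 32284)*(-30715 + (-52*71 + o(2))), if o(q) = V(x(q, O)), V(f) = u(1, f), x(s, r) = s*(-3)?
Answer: -2698678638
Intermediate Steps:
O = 6
x(s, r) = -3*s
u(t, v) = v + 6*t
V(f) = 6 + f (V(f) = f + 6*1 = f + 6 = 6 + f)
o(q) = 6 - 3*q
(46150 + 32284)*(-30715 + (-52*71 + o(2))) = (46150 + 32284)*(-30715 + (-52*71 + (6 - 3*2))) = 78434*(-30715 + (-3692 + (6 - 6))) = 78434*(-30715 + (-3692 + 0)) = 78434*(-30715 - 3692) = 78434*(-34407) = -2698678638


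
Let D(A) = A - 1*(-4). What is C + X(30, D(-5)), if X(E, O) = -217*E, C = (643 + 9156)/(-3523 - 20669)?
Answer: -157499719/24192 ≈ -6510.4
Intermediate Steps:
D(A) = 4 + A (D(A) = A + 4 = 4 + A)
C = -9799/24192 (C = 9799/(-24192) = 9799*(-1/24192) = -9799/24192 ≈ -0.40505)
C + X(30, D(-5)) = -9799/24192 - 217*30 = -9799/24192 - 6510 = -157499719/24192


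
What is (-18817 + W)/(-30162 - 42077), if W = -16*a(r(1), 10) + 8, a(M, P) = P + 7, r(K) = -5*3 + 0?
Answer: 19081/72239 ≈ 0.26414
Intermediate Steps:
r(K) = -15 (r(K) = -15 + 0 = -15)
a(M, P) = 7 + P
W = -264 (W = -16*(7 + 10) + 8 = -16*17 + 8 = -272 + 8 = -264)
(-18817 + W)/(-30162 - 42077) = (-18817 - 264)/(-30162 - 42077) = -19081/(-72239) = -19081*(-1/72239) = 19081/72239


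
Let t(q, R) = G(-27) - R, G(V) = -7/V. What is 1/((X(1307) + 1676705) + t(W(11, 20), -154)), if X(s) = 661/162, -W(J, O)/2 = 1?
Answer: 162/271651861 ≈ 5.9635e-7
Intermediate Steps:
W(J, O) = -2 (W(J, O) = -2*1 = -2)
X(s) = 661/162 (X(s) = 661*(1/162) = 661/162)
t(q, R) = 7/27 - R (t(q, R) = -7/(-27) - R = -7*(-1/27) - R = 7/27 - R)
1/((X(1307) + 1676705) + t(W(11, 20), -154)) = 1/((661/162 + 1676705) + (7/27 - 1*(-154))) = 1/(271626871/162 + (7/27 + 154)) = 1/(271626871/162 + 4165/27) = 1/(271651861/162) = 162/271651861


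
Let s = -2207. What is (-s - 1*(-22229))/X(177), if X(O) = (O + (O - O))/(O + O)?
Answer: 48872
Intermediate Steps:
X(O) = ½ (X(O) = (O + 0)/((2*O)) = O*(1/(2*O)) = ½)
(-s - 1*(-22229))/X(177) = (-1*(-2207) - 1*(-22229))/(½) = (2207 + 22229)*2 = 24436*2 = 48872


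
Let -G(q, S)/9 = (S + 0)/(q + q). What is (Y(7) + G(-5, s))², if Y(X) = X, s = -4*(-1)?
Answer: 2809/25 ≈ 112.36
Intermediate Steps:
s = 4
G(q, S) = -9*S/(2*q) (G(q, S) = -9*(S + 0)/(q + q) = -9*S/(2*q))
(Y(7) + G(-5, s))² = (7 - 9/2*4/(-5))² = (7 - 9/2*4*(-⅕))² = (7 + 18/5)² = (53/5)² = 2809/25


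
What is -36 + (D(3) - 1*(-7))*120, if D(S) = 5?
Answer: 1404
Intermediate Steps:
-36 + (D(3) - 1*(-7))*120 = -36 + (5 - 1*(-7))*120 = -36 + (5 + 7)*120 = -36 + 12*120 = -36 + 1440 = 1404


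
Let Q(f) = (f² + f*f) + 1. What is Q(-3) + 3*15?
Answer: 64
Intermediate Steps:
Q(f) = 1 + 2*f² (Q(f) = (f² + f²) + 1 = 2*f² + 1 = 1 + 2*f²)
Q(-3) + 3*15 = (1 + 2*(-3)²) + 3*15 = (1 + 2*9) + 45 = (1 + 18) + 45 = 19 + 45 = 64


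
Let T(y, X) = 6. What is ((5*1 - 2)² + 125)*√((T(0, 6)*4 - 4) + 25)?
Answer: 402*√5 ≈ 898.90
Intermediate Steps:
((5*1 - 2)² + 125)*√((T(0, 6)*4 - 4) + 25) = ((5*1 - 2)² + 125)*√((6*4 - 4) + 25) = ((5 - 2)² + 125)*√((24 - 4) + 25) = (3² + 125)*√(20 + 25) = (9 + 125)*√45 = 134*(3*√5) = 402*√5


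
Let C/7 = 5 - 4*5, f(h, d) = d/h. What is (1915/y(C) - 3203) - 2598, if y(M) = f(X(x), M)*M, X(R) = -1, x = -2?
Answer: -12791588/2205 ≈ -5801.2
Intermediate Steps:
C = -105 (C = 7*(5 - 4*5) = 7*(5 - 20) = 7*(-15) = -105)
y(M) = -M² (y(M) = (M/(-1))*M = (M*(-1))*M = (-M)*M = -M²)
(1915/y(C) - 3203) - 2598 = (1915/((-1*(-105)²)) - 3203) - 2598 = (1915/((-1*11025)) - 3203) - 2598 = (1915/(-11025) - 3203) - 2598 = (1915*(-1/11025) - 3203) - 2598 = (-383/2205 - 3203) - 2598 = -7062998/2205 - 2598 = -12791588/2205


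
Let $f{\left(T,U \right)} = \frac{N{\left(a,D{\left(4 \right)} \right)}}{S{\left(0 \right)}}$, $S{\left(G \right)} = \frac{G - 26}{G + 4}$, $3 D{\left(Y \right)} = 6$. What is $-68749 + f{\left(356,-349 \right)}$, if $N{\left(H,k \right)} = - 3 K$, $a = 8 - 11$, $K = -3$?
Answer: $- \frac{893755}{13} \approx -68750.0$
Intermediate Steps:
$D{\left(Y \right)} = 2$ ($D{\left(Y \right)} = \frac{1}{3} \cdot 6 = 2$)
$S{\left(G \right)} = \frac{-26 + G}{4 + G}$
$a = -3$
$N{\left(H,k \right)} = 9$ ($N{\left(H,k \right)} = \left(-3\right) \left(-3\right) = 9$)
$f{\left(T,U \right)} = - \frac{18}{13}$ ($f{\left(T,U \right)} = \frac{9}{\frac{1}{4 + 0} \left(-26 + 0\right)} = \frac{9}{\frac{1}{4} \left(-26\right)} = \frac{9}{- \frac{13}{2}} = 9 \left(- \frac{2}{13}\right) = - \frac{18}{13}$)
$-68749 + f{\left(356,-349 \right)} = -68749 - \frac{18}{13} = - \frac{893755}{13}$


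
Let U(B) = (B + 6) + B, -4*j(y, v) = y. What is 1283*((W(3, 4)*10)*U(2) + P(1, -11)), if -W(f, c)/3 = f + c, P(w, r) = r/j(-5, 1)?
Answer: -13527952/5 ≈ -2.7056e+6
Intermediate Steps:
j(y, v) = -y/4
U(B) = 6 + 2*B (U(B) = (6 + B) + B = 6 + 2*B)
P(w, r) = 4*r/5 (P(w, r) = r/((-¼*(-5))) = r/(5/4) = r*(⅘) = 4*r/5)
W(f, c) = -3*c - 3*f (W(f, c) = -3*(f + c) = -3*(c + f) = -3*c - 3*f)
1283*((W(3, 4)*10)*U(2) + P(1, -11)) = 1283*(((-3*4 - 3*3)*10)*(6 + 2*2) + (⅘)*(-11)) = 1283*(((-12 - 9)*10)*(6 + 4) - 44/5) = 1283*(-21*10*10 - 44/5) = 1283*(-210*10 - 44/5) = 1283*(-2100 - 44/5) = 1283*(-10544/5) = -13527952/5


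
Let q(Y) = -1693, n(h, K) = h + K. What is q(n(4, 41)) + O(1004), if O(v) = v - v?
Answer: -1693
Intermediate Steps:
n(h, K) = K + h
O(v) = 0
q(n(4, 41)) + O(1004) = -1693 + 0 = -1693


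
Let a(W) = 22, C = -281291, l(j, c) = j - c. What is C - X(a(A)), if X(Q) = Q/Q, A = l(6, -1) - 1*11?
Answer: -281292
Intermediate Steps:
A = -4 (A = (6 - 1*(-1)) - 1*11 = (6 + 1) - 11 = 7 - 11 = -4)
X(Q) = 1
C - X(a(A)) = -281291 - 1*1 = -281291 - 1 = -281292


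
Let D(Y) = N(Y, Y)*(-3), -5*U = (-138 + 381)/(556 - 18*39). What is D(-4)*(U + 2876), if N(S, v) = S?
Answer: 12598338/365 ≈ 34516.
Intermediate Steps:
U = 243/730 (U = -(-138 + 381)/(5*(556 - 18*39)) = -243/(5*(556 - 702)) = -243/(5*(-146)) = -243*(-1)/(5*146) = -1/5*(-243/146) = 243/730 ≈ 0.33288)
D(Y) = -3*Y (D(Y) = Y*(-3) = -3*Y)
D(-4)*(U + 2876) = (-3*(-4))*(243/730 + 2876) = 12*(2099723/730) = 12598338/365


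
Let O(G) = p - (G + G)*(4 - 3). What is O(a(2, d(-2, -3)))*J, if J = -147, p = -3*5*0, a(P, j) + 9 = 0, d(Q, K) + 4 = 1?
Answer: -2646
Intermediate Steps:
d(Q, K) = -3 (d(Q, K) = -4 + 1 = -3)
a(P, j) = -9 (a(P, j) = -9 + 0 = -9)
p = 0 (p = -15*0 = 0)
O(G) = -2*G (O(G) = 0 - (G + G)*(4 - 3) = 0 - 2*G = -2*G)
O(a(2, d(-2, -3)))*J = -2*(-9)*(-147) = 18*(-147) = -2646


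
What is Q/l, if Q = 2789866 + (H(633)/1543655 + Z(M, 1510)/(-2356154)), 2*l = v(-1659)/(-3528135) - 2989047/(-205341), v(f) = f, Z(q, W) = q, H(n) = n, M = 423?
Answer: 163359958534159593940628166051/426190117174374540267152 ≈ 3.8330e+5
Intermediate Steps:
l = 585894555448/80496752115 (l = (-1659/(-3528135) - 2989047/(-205341))/2 = (-1659*(-1/3528135) - 2989047*(-1/205341))/2 = (553/1176045 + 996349/68447)/2 = (½)*(1171789110896/80496752115) = 585894555448/80496752115 ≈ 7.2785)
Q = 10146990669932794837/3637088902870 (Q = 2789866 + (633/1543655 + 423/(-2356154)) = 2789866 + (633*(1/1543655) + 423*(-1/2356154)) = 2789866 + (633/1543655 - 423/2356154) = 2789866 + 838479417/3637088902870 = 10146990669932794837/3637088902870 ≈ 2.7899e+6)
Q/l = 10146990669932794837/(3637088902870*(585894555448/80496752115)) = (10146990669932794837/3637088902870)*(80496752115/585894555448) = 163359958534159593940628166051/426190117174374540267152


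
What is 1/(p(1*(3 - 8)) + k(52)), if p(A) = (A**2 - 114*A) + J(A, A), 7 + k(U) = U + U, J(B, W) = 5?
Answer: 1/697 ≈ 0.0014347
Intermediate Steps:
k(U) = -7 + 2*U (k(U) = -7 + (U + U) = -7 + 2*U)
p(A) = 5 + A**2 - 114*A (p(A) = (A**2 - 114*A) + 5 = 5 + A**2 - 114*A)
1/(p(1*(3 - 8)) + k(52)) = 1/((5 + (1*(3 - 8))**2 - 114*(3 - 8)) + (-7 + 2*52)) = 1/((5 + (1*(-5))**2 - 114*(-5)) + (-7 + 104)) = 1/((5 + (-5)**2 - 114*(-5)) + 97) = 1/((5 + 25 + 570) + 97) = 1/(600 + 97) = 1/697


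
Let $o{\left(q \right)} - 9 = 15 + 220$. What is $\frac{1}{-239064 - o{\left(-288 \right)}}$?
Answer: $- \frac{1}{239308} \approx -4.1787 \cdot 10^{-6}$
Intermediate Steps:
$o{\left(q \right)} = 244$ ($o{\left(q \right)} = 9 + \left(15 + 220\right) = 9 + 235 = 244$)
$\frac{1}{-239064 - o{\left(-288 \right)}} = \frac{1}{-239064 - 244} = \frac{1}{-239308} = - \frac{1}{239308}$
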